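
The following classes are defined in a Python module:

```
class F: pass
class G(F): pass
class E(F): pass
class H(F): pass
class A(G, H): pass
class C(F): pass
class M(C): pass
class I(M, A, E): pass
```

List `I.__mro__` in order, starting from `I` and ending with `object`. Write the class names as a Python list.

[I, M, C, A, G, H, E, F, object]

L[I] = I + merge(L[M], L[A], L[E], [M A E])
  take M:  [M C F object] + [A G H F object] + [E F object] + [M A E]
  take C:  [C F object] + [A G H F object] + [E F object] + [A E]
  take A:  [F object] + [A G H F object] + [E F object] + [A E]
  take G:  [F object] + [G H F object] + [E F object] + [E]
  take H:  [F object] + [H F object] + [E F object] + [E]
  take E:  [F object] + [F object] + [E F object] + [E]
  take F:  [F object] + [F object] + [F object]
  take object:  [object] + [object] + [object]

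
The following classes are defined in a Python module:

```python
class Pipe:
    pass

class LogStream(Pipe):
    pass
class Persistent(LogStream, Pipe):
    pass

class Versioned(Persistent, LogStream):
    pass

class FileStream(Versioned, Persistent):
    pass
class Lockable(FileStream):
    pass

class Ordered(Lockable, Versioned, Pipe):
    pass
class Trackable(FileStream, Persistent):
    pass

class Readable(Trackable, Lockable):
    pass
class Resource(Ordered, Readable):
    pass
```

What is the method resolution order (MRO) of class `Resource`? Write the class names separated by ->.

L[Resource] = Resource + merge(L[Ordered], L[Readable], [Ordered Readable])
  take Ordered:  [Ordered Lockable FileStream Versioned Persistent LogStream Pipe object] + [Readable Trackable Lockable FileStream Versioned Persistent LogStream Pipe object] + [Ordered Readable]
  take Readable:  [Lockable FileStream Versioned Persistent LogStream Pipe object] + [Readable Trackable Lockable FileStream Versioned Persistent LogStream Pipe object] + [Readable]
  take Trackable:  [Lockable FileStream Versioned Persistent LogStream Pipe object] + [Trackable Lockable FileStream Versioned Persistent LogStream Pipe object]
  take Lockable:  [Lockable FileStream Versioned Persistent LogStream Pipe object] + [Lockable FileStream Versioned Persistent LogStream Pipe object]
  take FileStream:  [FileStream Versioned Persistent LogStream Pipe object] + [FileStream Versioned Persistent LogStream Pipe object]
  take Versioned:  [Versioned Persistent LogStream Pipe object] + [Versioned Persistent LogStream Pipe object]
  take Persistent:  [Persistent LogStream Pipe object] + [Persistent LogStream Pipe object]
  take LogStream:  [LogStream Pipe object] + [LogStream Pipe object]
  take Pipe:  [Pipe object] + [Pipe object]
  take object:  [object] + [object]

Resource -> Ordered -> Readable -> Trackable -> Lockable -> FileStream -> Versioned -> Persistent -> LogStream -> Pipe -> object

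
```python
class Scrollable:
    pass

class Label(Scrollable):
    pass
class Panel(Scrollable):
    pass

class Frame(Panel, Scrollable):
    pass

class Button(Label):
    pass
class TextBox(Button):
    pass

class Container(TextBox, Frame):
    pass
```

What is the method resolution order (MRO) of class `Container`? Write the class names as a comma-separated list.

Container, TextBox, Button, Label, Frame, Panel, Scrollable, object

L[Container] = Container + merge(L[TextBox], L[Frame], [TextBox Frame])
  take TextBox:  [TextBox Button Label Scrollable object] + [Frame Panel Scrollable object] + [TextBox Frame]
  take Button:  [Button Label Scrollable object] + [Frame Panel Scrollable object] + [Frame]
  take Label:  [Label Scrollable object] + [Frame Panel Scrollable object] + [Frame]
  take Frame:  [Scrollable object] + [Frame Panel Scrollable object] + [Frame]
  take Panel:  [Scrollable object] + [Panel Scrollable object]
  take Scrollable:  [Scrollable object] + [Scrollable object]
  take object:  [object] + [object]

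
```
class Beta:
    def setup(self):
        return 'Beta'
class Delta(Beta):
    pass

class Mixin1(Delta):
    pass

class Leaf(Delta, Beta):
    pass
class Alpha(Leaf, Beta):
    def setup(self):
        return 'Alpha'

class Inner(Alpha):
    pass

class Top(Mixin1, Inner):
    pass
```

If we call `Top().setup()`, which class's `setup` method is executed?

L[Top] = Top + merge(L[Mixin1], L[Inner], [Mixin1 Inner])
  take Mixin1:  [Mixin1 Delta Beta object] + [Inner Alpha Leaf Delta Beta object] + [Mixin1 Inner]
  take Inner:  [Delta Beta object] + [Inner Alpha Leaf Delta Beta object] + [Inner]
  take Alpha:  [Delta Beta object] + [Alpha Leaf Delta Beta object]
  take Leaf:  [Delta Beta object] + [Leaf Delta Beta object]
  take Delta:  [Delta Beta object] + [Delta Beta object]
  take Beta:  [Beta object] + [Beta object]
  take object:  [object] + [object]
MRO: Top Mixin1 Inner Alpha Leaf Delta Beta object
setup is defined in: Alpha, Beta. First along the MRO is Alpha.

Alpha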